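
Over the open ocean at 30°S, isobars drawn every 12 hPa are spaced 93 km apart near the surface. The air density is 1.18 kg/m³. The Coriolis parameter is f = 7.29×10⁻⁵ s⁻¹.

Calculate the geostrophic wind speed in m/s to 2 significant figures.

Pressure gradient: |∂P/∂n| = 1200 Pa / 93000 m = 1.29×10⁻² Pa/m
Geostrophic balance (pressure-gradient force = Coriolis force):
V_g = (1/(fρ)) |∂P/∂n| = 1.29×10⁻² / (7.29×10⁻⁵ × 1.18) = 150 m/s

150 m/s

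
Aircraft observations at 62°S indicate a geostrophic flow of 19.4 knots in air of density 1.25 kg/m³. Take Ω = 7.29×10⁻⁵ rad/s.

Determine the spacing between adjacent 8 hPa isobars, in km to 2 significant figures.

500 km

Coriolis parameter at 62°S:
f = 2Ω sin φ = 2 × 7.29×10⁻⁵ × sin 62° = 1.29×10⁻⁴ s⁻¹
Wind speed in SI: 19.4 knots = 9.98 m/s
Geostrophic balance rearranged: |∂P/∂n| = f ρ V_g
|∂P/∂n| = 1.29×10⁻⁴ × 1.25 × 9.98 = 1.61×10⁻³ Pa/m
Isobar spacing: Δn = ΔP/|∂P/∂n| = 800 Pa / 1.61×10⁻³ Pa/m = 498136 m ≈ 500 km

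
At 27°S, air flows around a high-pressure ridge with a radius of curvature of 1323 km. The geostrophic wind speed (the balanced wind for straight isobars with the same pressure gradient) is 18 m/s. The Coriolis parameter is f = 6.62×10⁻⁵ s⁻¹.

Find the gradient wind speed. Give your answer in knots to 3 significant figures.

49.2 knots

Around a high, pressure-gradient force acts outward with centrifugal, so Coriolis balances both:
fV = (1/ρ)|∂P/∂n| + V²/R  →  V² − fR·V + fR·V_g = 0
With fR = 6.62×10⁻⁵ × 1323×10³ m = 87.6 m/s:
V = [fR − √((fR)² − 4 fR V_g)]/2 = [87.6 − √(87.6² − 4×87.6×18)]/2 = 25.3 m/s
Supergeostrophic (V > V_g = 18 m/s), as expected around a high.
Converting: 25.3 m/s × 1.944 = 49.2 knots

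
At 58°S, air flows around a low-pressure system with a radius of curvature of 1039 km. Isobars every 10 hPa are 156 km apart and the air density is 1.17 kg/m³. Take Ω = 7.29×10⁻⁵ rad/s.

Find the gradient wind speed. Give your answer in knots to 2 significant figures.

Coriolis parameter at 58°S:
f = 2Ω sin φ = 2 × 7.29×10⁻⁵ × sin 58° = 1.24×10⁻⁴ s⁻¹
Pressure gradient: |∂P/∂n| = 1000 Pa / 156000 m = 6.41×10⁻³ Pa/m
Geostrophic speed: V_g = |∂P/∂n|/(fρ) = 6.41×10⁻³/(1.24×10⁻⁴ × 1.17) = 44.3 m/s
Around a low, centrifugal force acts outward with Coriolis, so pressure-gradient force balances both:
(1/ρ)|∂P/∂n| = fV + V²/R  →  V² + fR·V − fR·V_g = 0
With fR = 1.24×10⁻⁴ × 1039×10³ m = 128 m/s:
V = [−fR + √((fR)² + 4 fR V_g)]/2 = [−128 + √(128² + 4×128×44.3)]/2 = 34.9 m/s
Subgeostrophic (V < V_g = 44.3 m/s), as expected around a low.
Converting: 34.9 m/s × 1.944 = 68 knots

68 knots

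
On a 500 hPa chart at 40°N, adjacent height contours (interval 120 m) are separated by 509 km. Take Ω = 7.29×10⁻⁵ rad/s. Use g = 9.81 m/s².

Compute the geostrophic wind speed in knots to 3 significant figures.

48.0 knots

Coriolis parameter at 40°N:
f = 2Ω sin φ = 2 × 7.29×10⁻⁵ × sin 40° = 9.37×10⁻⁵ s⁻¹
Height gradient: |∂Z/∂n| = 120 m / 509000 m = 2.36×10⁻⁴
On a pressure surface, geostrophic balance gives V_g = (g/f)|∂Z/∂n|:
V_g = 9.81 × 2.36×10⁻⁴ / 9.37×10⁻⁵ = 24.7 m/s
Converting: 24.7 m/s × 1.944 = 48.0 knots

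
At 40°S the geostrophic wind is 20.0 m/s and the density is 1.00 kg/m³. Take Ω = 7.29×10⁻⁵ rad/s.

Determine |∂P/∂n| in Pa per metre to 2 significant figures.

1.9×10⁻³ Pa/m

Coriolis parameter at 40°S:
f = 2Ω sin φ = 2 × 7.29×10⁻⁵ × sin 40° = 9.37×10⁻⁵ s⁻¹
Geostrophic balance rearranged: |∂P/∂n| = f ρ V_g
|∂P/∂n| = 9.37×10⁻⁵ × 1.00 × 20.0 = 1.87×10⁻³ Pa/m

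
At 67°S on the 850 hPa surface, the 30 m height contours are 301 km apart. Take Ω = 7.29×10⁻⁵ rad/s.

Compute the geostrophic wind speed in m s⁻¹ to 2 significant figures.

Coriolis parameter at 67°S:
f = 2Ω sin φ = 2 × 7.29×10⁻⁵ × sin 67° = 1.34×10⁻⁴ s⁻¹
Height gradient: |∂Z/∂n| = 30 m / 301000 m = 9.97×10⁻⁵
On a pressure surface, geostrophic balance gives V_g = (g/f)|∂Z/∂n|:
V_g = 9.81 × 9.97×10⁻⁵ / 1.34×10⁻⁴ = 7.29 m/s

7.3 m s⁻¹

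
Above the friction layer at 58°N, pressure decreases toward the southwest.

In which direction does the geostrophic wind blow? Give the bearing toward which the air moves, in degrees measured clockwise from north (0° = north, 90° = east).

The pressure-gradient force points toward the southwest (bearing 225°).
Geostrophic balance: in the Northern Hemisphere the Coriolis force deflects motion to the right, so the geostrophic wind blows 90° to the right of the pressure-gradient force (low pressure on the left).
Rotating 225° by 90° clockwise gives 315° — the wind blows toward the northwest.

315°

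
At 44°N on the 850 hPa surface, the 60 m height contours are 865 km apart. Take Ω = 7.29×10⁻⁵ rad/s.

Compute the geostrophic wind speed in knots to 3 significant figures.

13.1 knots

Coriolis parameter at 44°N:
f = 2Ω sin φ = 2 × 7.29×10⁻⁵ × sin 44° = 1.01×10⁻⁴ s⁻¹
Height gradient: |∂Z/∂n| = 60 m / 865000 m = 6.94×10⁻⁵
On a pressure surface, geostrophic balance gives V_g = (g/f)|∂Z/∂n|:
V_g = 9.81 × 6.94×10⁻⁵ / 1.01×10⁻⁴ = 6.72 m/s
Converting: 6.72 m/s × 1.944 = 13.1 knots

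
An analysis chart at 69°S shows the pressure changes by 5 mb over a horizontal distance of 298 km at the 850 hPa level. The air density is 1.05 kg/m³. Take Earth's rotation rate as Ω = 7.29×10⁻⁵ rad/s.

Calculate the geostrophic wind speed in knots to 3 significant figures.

Coriolis parameter at 69°S:
f = 2Ω sin φ = 2 × 7.29×10⁻⁵ × sin 69° = 1.36×10⁻⁴ s⁻¹
Pressure gradient: |∂P/∂n| = 500 Pa / 298000 m = 1.68×10⁻³ Pa/m
Geostrophic balance (pressure-gradient force = Coriolis force):
V_g = (1/(fρ)) |∂P/∂n| = 1.68×10⁻³ / (1.36×10⁻⁴ × 1.05) = 11.7 m/s
Converting: 11.7 m/s × 1.944 = 22.8 knots

22.8 knots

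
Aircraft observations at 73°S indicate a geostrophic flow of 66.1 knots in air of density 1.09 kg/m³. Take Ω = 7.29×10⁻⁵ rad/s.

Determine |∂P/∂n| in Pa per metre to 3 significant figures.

Coriolis parameter at 73°S:
f = 2Ω sin φ = 2 × 7.29×10⁻⁵ × sin 73° = 1.39×10⁻⁴ s⁻¹
Wind speed in SI: 66.1 knots = 34.0 m/s
Geostrophic balance rearranged: |∂P/∂n| = f ρ V_g
|∂P/∂n| = 1.39×10⁻⁴ × 1.09 × 34.0 = 5.17×10⁻³ Pa/m

5.17×10⁻³ Pa/m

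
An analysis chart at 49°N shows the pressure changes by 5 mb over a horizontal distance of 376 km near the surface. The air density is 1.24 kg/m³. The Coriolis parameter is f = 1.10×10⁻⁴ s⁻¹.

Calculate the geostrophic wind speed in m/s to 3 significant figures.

Pressure gradient: |∂P/∂n| = 500 Pa / 376000 m = 1.33×10⁻³ Pa/m
Geostrophic balance (pressure-gradient force = Coriolis force):
V_g = (1/(fρ)) |∂P/∂n| = 1.33×10⁻³ / (1.10×10⁻⁴ × 1.24) = 9.75 m/s

9.75 m/s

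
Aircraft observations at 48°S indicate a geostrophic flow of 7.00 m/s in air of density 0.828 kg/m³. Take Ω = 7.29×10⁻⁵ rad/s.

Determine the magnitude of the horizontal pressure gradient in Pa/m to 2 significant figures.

6.3×10⁻⁴ Pa/m

Coriolis parameter at 48°S:
f = 2Ω sin φ = 2 × 7.29×10⁻⁵ × sin 48° = 1.08×10⁻⁴ s⁻¹
Geostrophic balance rearranged: |∂P/∂n| = f ρ V_g
|∂P/∂n| = 1.08×10⁻⁴ × 0.828 × 7.00 = 6.28×10⁻⁴ Pa/m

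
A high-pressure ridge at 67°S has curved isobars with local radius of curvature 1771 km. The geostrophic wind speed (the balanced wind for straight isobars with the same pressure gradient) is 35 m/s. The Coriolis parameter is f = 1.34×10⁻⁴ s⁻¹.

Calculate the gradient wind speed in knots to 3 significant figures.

83.0 knots

Around a high, pressure-gradient force acts outward with centrifugal, so Coriolis balances both:
fV = (1/ρ)|∂P/∂n| + V²/R  →  V² − fR·V + fR·V_g = 0
With fR = 1.34×10⁻⁴ × 1771×10³ m = 237 m/s:
V = [fR − √((fR)² − 4 fR V_g)]/2 = [237 − √(237² − 4×237×35)]/2 = 42.7 m/s
Supergeostrophic (V > V_g = 35 m/s), as expected around a high.
Converting: 42.7 m/s × 1.944 = 83.0 knots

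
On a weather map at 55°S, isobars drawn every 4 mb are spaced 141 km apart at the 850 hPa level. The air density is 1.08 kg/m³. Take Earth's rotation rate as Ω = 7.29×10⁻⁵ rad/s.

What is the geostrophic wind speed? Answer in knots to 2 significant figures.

43 knots

Coriolis parameter at 55°S:
f = 2Ω sin φ = 2 × 7.29×10⁻⁵ × sin 55° = 1.19×10⁻⁴ s⁻¹
Pressure gradient: |∂P/∂n| = 400 Pa / 141000 m = 2.84×10⁻³ Pa/m
Geostrophic balance (pressure-gradient force = Coriolis force):
V_g = (1/(fρ)) |∂P/∂n| = 2.84×10⁻³ / (1.19×10⁻⁴ × 1.08) = 22.0 m/s
Converting: 22.0 m/s × 1.944 = 43 knots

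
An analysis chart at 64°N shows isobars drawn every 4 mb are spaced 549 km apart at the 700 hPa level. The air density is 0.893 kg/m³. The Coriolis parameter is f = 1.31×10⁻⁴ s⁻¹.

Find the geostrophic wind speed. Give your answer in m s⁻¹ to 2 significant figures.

Pressure gradient: |∂P/∂n| = 400 Pa / 549000 m = 7.29×10⁻⁴ Pa/m
Geostrophic balance (pressure-gradient force = Coriolis force):
V_g = (1/(fρ)) |∂P/∂n| = 7.29×10⁻⁴ / (1.31×10⁻⁴ × 0.893) = 6.23 m/s

6.2 m s⁻¹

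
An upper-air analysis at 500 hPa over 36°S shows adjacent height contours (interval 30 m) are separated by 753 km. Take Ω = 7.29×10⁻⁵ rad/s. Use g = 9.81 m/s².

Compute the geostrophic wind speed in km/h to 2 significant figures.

16 km/h

Coriolis parameter at 36°S:
f = 2Ω sin φ = 2 × 7.29×10⁻⁵ × sin 36° = 8.57×10⁻⁵ s⁻¹
Height gradient: |∂Z/∂n| = 30 m / 753000 m = 3.98×10⁻⁵
On a pressure surface, geostrophic balance gives V_g = (g/f)|∂Z/∂n|:
V_g = 9.81 × 3.98×10⁻⁵ / 8.57×10⁻⁵ = 4.56 m/s
Converting: 4.56 m/s × 3.6 = 16 km/h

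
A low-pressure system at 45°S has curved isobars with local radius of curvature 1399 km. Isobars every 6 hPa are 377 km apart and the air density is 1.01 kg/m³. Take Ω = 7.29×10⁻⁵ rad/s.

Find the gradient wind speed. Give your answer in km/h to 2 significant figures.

Coriolis parameter at 45°S:
f = 2Ω sin φ = 2 × 7.29×10⁻⁵ × sin 45° = 1.03×10⁻⁴ s⁻¹
Pressure gradient: |∂P/∂n| = 600 Pa / 377000 m = 1.59×10⁻³ Pa/m
Geostrophic speed: V_g = |∂P/∂n|/(fρ) = 1.59×10⁻³/(1.03×10⁻⁴ × 1.01) = 15.3 m/s
Around a low, centrifugal force acts outward with Coriolis, so pressure-gradient force balances both:
(1/ρ)|∂P/∂n| = fV + V²/R  →  V² + fR·V − fR·V_g = 0
With fR = 1.03×10⁻⁴ × 1399×10³ m = 144 m/s:
V = [−fR + √((fR)² + 4 fR V_g)]/2 = [−144 + √(144² + 4×144×15.3)]/2 = 13.9 m/s
Subgeostrophic (V < V_g = 15.3 m/s), as expected around a low.
Converting: 13.9 m/s × 3.6 = 50 km/h

50 km/h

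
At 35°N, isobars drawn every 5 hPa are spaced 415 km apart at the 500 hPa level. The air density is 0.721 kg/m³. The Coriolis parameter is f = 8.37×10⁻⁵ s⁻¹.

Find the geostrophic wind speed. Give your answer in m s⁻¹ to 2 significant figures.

20 m s⁻¹

Pressure gradient: |∂P/∂n| = 500 Pa / 415000 m = 1.20×10⁻³ Pa/m
Geostrophic balance (pressure-gradient force = Coriolis force):
V_g = (1/(fρ)) |∂P/∂n| = 1.20×10⁻³ / (8.37×10⁻⁵ × 0.721) = 20.0 m/s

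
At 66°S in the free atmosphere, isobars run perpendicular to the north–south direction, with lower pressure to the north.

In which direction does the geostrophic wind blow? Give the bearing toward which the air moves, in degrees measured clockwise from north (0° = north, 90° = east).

The pressure-gradient force points toward the north (bearing 000°).
Geostrophic balance: in the Southern Hemisphere the Coriolis force deflects motion to the left, so the geostrophic wind blows 90° to the left of the pressure-gradient force (low pressure on the right).
Rotating 000° by 90° counterclockwise gives 270° — the wind blows toward the west.

270°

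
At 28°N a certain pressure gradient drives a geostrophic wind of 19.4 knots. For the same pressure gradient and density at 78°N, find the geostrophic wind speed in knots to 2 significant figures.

With the same pressure gradient and density, V_g ∝ 1/f ∝ 1/sin φ.
V₂ = V₁ · sin φ₁ / sin φ₂ = 19.4 × sin 28° / sin 78°
V₂ = 19.4 × 0.4695/0.9781 = 9.3 knots

9.3 knots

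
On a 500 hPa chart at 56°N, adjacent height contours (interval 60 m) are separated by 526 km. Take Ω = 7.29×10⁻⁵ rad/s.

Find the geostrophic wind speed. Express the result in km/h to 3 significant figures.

Coriolis parameter at 56°N:
f = 2Ω sin φ = 2 × 7.29×10⁻⁵ × sin 56° = 1.21×10⁻⁴ s⁻¹
Height gradient: |∂Z/∂n| = 60 m / 526000 m = 1.14×10⁻⁴
On a pressure surface, geostrophic balance gives V_g = (g/f)|∂Z/∂n|:
V_g = 9.81 × 1.14×10⁻⁴ / 1.21×10⁻⁴ = 9.26 m/s
Converting: 9.26 m/s × 3.6 = 33.3 km/h

33.3 km/h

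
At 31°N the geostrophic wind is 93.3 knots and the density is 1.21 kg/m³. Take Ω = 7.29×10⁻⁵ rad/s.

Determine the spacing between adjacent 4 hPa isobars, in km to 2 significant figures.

Coriolis parameter at 31°N:
f = 2Ω sin φ = 2 × 7.29×10⁻⁵ × sin 31° = 7.51×10⁻⁵ s⁻¹
Wind speed in SI: 93.3 knots = 48.0 m/s
Geostrophic balance rearranged: |∂P/∂n| = f ρ V_g
|∂P/∂n| = 7.51×10⁻⁵ × 1.21 × 48.0 = 4.36×10⁻³ Pa/m
Isobar spacing: Δn = ΔP/|∂P/∂n| = 400 Pa / 4.36×10⁻³ Pa/m = 91719 m ≈ 92 km

92 km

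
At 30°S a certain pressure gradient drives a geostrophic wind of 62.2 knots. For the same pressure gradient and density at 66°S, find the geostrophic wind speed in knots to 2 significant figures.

34 knots

With the same pressure gradient and density, V_g ∝ 1/f ∝ 1/sin φ.
V₂ = V₁ · sin φ₁ / sin φ₂ = 62.2 × sin 30° / sin 66°
V₂ = 62.2 × 0.5000/0.9135 = 34 knots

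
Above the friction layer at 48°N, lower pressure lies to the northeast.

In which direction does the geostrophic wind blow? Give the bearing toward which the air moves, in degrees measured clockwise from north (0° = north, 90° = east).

The pressure-gradient force points toward the northeast (bearing 045°).
Geostrophic balance: in the Northern Hemisphere the Coriolis force deflects motion to the right, so the geostrophic wind blows 90° to the right of the pressure-gradient force (low pressure on the left).
Rotating 045° by 90° clockwise gives 135° — the wind blows toward the southeast.

135°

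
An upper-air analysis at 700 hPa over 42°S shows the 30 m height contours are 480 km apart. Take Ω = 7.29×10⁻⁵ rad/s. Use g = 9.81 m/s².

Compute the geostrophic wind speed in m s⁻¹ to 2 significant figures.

6.3 m s⁻¹

Coriolis parameter at 42°S:
f = 2Ω sin φ = 2 × 7.29×10⁻⁵ × sin 42° = 9.76×10⁻⁵ s⁻¹
Height gradient: |∂Z/∂n| = 30 m / 480000 m = 6.25×10⁻⁵
On a pressure surface, geostrophic balance gives V_g = (g/f)|∂Z/∂n|:
V_g = 9.81 × 6.25×10⁻⁵ / 9.76×10⁻⁵ = 6.28 m/s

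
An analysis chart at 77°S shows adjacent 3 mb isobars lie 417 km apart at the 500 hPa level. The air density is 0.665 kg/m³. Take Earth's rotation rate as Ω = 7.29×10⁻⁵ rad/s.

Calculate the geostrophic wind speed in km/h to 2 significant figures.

27 km/h

Coriolis parameter at 77°S:
f = 2Ω sin φ = 2 × 7.29×10⁻⁵ × sin 77° = 1.42×10⁻⁴ s⁻¹
Pressure gradient: |∂P/∂n| = 300 Pa / 417000 m = 7.19×10⁻⁴ Pa/m
Geostrophic balance (pressure-gradient force = Coriolis force):
V_g = (1/(fρ)) |∂P/∂n| = 7.19×10⁻⁴ / (1.42×10⁻⁴ × 0.665) = 7.62 m/s
Converting: 7.62 m/s × 3.6 = 27 km/h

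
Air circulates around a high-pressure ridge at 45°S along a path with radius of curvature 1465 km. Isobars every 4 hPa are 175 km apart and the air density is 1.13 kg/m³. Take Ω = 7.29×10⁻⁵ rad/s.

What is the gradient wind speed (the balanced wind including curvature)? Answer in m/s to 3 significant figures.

23.2 m/s

Coriolis parameter at 45°S:
f = 2Ω sin φ = 2 × 7.29×10⁻⁵ × sin 45° = 1.03×10⁻⁴ s⁻¹
Pressure gradient: |∂P/∂n| = 400 Pa / 175000 m = 2.29×10⁻³ Pa/m
Geostrophic speed: V_g = |∂P/∂n|/(fρ) = 2.29×10⁻³/(1.03×10⁻⁴ × 1.13) = 19.6 m/s
Around a high, pressure-gradient force acts outward with centrifugal, so Coriolis balances both:
fV = (1/ρ)|∂P/∂n| + V²/R  →  V² − fR·V + fR·V_g = 0
With fR = 1.03×10⁻⁴ × 1465×10³ m = 151 m/s:
V = [fR − √((fR)² − 4 fR V_g)]/2 = [151 − √(151² − 4×151×19.6)]/2 = 23.2 m/s
Supergeostrophic (V > V_g = 19.6 m/s), as expected around a high.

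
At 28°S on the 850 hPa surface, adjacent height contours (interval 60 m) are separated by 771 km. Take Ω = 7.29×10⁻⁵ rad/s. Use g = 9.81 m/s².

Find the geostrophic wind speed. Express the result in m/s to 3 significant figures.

11.2 m/s

Coriolis parameter at 28°S:
f = 2Ω sin φ = 2 × 7.29×10⁻⁵ × sin 28° = 6.84×10⁻⁵ s⁻¹
Height gradient: |∂Z/∂n| = 60 m / 771000 m = 7.78×10⁻⁵
On a pressure surface, geostrophic balance gives V_g = (g/f)|∂Z/∂n|:
V_g = 9.81 × 7.78×10⁻⁵ / 6.84×10⁻⁵ = 11.2 m/s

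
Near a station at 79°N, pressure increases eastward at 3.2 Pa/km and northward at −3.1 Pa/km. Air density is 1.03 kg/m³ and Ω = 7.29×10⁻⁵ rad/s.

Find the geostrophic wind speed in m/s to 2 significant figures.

30 m/s

Coriolis parameter at 79°N:
f = 2Ω sin φ = 2 × 7.29×10⁻⁵ × sin 79° = 1.43×10⁻⁴ s⁻¹
Component geostrophic relations (x east, y north):
u_g = −(1/(fρ)) ∂P/∂y,  v_g = (1/(fρ)) ∂P/∂x
u_g = −(−3.1×10⁻³)/(1.43×10⁻⁴ × 1.03) = 21.0 m/s;  v_g = (3.2×10⁻³)/(1.43×10⁻⁴ × 1.03) = 21.7 m/s
|V_g| = √(u_g² + v_g²) = 30.2 m/s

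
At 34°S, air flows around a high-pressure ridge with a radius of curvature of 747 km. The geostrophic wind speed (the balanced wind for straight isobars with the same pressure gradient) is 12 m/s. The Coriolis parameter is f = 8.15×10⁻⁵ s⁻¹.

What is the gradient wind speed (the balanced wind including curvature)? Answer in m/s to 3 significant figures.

16.4 m/s

Around a high, pressure-gradient force acts outward with centrifugal, so Coriolis balances both:
fV = (1/ρ)|∂P/∂n| + V²/R  →  V² − fR·V + fR·V_g = 0
With fR = 8.15×10⁻⁵ × 747×10³ m = 60.9 m/s:
V = [fR − √((fR)² − 4 fR V_g)]/2 = [60.9 − √(60.9² − 4×60.9×12)]/2 = 16.4 m/s
Supergeostrophic (V > V_g = 12 m/s), as expected around a high.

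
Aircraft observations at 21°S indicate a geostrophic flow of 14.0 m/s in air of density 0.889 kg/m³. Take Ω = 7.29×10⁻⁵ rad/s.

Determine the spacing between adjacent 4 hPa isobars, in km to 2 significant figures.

Coriolis parameter at 21°S:
f = 2Ω sin φ = 2 × 7.29×10⁻⁵ × sin 21° = 5.23×10⁻⁵ s⁻¹
Geostrophic balance rearranged: |∂P/∂n| = f ρ V_g
|∂P/∂n| = 5.23×10⁻⁵ × 0.889 × 14.0 = 6.50×10⁻⁴ Pa/m
Isobar spacing: Δn = ΔP/|∂P/∂n| = 400 Pa / 6.50×10⁻⁴ Pa/m = 615097 m ≈ 620 km

620 km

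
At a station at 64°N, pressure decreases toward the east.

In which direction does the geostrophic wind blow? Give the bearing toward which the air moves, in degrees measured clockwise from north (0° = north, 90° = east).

180°

The pressure-gradient force points toward the east (bearing 090°).
Geostrophic balance: in the Northern Hemisphere the Coriolis force deflects motion to the right, so the geostrophic wind blows 90° to the right of the pressure-gradient force (low pressure on the left).
Rotating 090° by 90° clockwise gives 180° — the wind blows toward the south.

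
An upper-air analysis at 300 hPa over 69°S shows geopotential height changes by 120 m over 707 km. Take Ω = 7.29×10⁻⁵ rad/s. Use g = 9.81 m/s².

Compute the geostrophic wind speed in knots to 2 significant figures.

24 knots

Coriolis parameter at 69°S:
f = 2Ω sin φ = 2 × 7.29×10⁻⁵ × sin 69° = 1.36×10⁻⁴ s⁻¹
Height gradient: |∂Z/∂n| = 120 m / 707000 m = 1.70×10⁻⁴
On a pressure surface, geostrophic balance gives V_g = (g/f)|∂Z/∂n|:
V_g = 9.81 × 1.70×10⁻⁴ / 1.36×10⁻⁴ = 12.2 m/s
Converting: 12.2 m/s × 1.944 = 24 knots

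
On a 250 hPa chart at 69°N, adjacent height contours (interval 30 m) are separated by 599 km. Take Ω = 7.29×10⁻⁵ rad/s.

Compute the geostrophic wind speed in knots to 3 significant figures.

Coriolis parameter at 69°N:
f = 2Ω sin φ = 2 × 7.29×10⁻⁵ × sin 69° = 1.36×10⁻⁴ s⁻¹
Height gradient: |∂Z/∂n| = 30 m / 599000 m = 5.01×10⁻⁵
On a pressure surface, geostrophic balance gives V_g = (g/f)|∂Z/∂n|:
V_g = 9.81 × 5.01×10⁻⁵ / 1.36×10⁻⁴ = 3.61 m/s
Converting: 3.61 m/s × 1.944 = 7.02 knots

7.02 knots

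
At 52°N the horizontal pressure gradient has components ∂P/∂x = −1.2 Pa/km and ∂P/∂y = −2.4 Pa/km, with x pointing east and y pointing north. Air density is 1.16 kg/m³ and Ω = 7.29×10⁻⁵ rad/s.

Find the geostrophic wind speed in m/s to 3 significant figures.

20.1 m/s

Coriolis parameter at 52°N:
f = 2Ω sin φ = 2 × 7.29×10⁻⁵ × sin 52° = 1.15×10⁻⁴ s⁻¹
Component geostrophic relations (x east, y north):
u_g = −(1/(fρ)) ∂P/∂y,  v_g = (1/(fρ)) ∂P/∂x
u_g = −(−2.4×10⁻³)/(1.15×10⁻⁴ × 1.16) = 18.0 m/s;  v_g = (−1.2×10⁻³)/(1.15×10⁻⁴ × 1.16) = −9.00 m/s
|V_g| = √(u_g² + v_g²) = 20.1 m/s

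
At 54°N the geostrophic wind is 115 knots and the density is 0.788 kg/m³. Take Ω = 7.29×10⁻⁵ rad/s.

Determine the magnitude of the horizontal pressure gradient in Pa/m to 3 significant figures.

5.50×10⁻³ Pa/m

Coriolis parameter at 54°N:
f = 2Ω sin φ = 2 × 7.29×10⁻⁵ × sin 54° = 1.18×10⁻⁴ s⁻¹
Wind speed in SI: 115 knots = 59.2 m/s
Geostrophic balance rearranged: |∂P/∂n| = f ρ V_g
|∂P/∂n| = 1.18×10⁻⁴ × 0.788 × 59.2 = 5.50×10⁻³ Pa/m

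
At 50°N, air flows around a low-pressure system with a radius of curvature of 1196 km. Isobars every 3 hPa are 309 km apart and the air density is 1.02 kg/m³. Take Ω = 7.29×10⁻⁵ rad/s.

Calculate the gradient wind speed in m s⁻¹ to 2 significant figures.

Coriolis parameter at 50°N:
f = 2Ω sin φ = 2 × 7.29×10⁻⁵ × sin 50° = 1.12×10⁻⁴ s⁻¹
Pressure gradient: |∂P/∂n| = 300 Pa / 309000 m = 9.71×10⁻⁴ Pa/m
Geostrophic speed: V_g = |∂P/∂n|/(fρ) = 9.71×10⁻⁴/(1.12×10⁻⁴ × 1.02) = 8.52 m/s
Around a low, centrifugal force acts outward with Coriolis, so pressure-gradient force balances both:
(1/ρ)|∂P/∂n| = fV + V²/R  →  V² + fR·V − fR·V_g = 0
With fR = 1.12×10⁻⁴ × 1196×10³ m = 134 m/s:
V = [−fR + √((fR)² + 4 fR V_g)]/2 = [−134 + √(134² + 4×134×8.52)]/2 = 8.04 m/s
Subgeostrophic (V < V_g = 8.52 m/s), as expected around a low.

8.0 m s⁻¹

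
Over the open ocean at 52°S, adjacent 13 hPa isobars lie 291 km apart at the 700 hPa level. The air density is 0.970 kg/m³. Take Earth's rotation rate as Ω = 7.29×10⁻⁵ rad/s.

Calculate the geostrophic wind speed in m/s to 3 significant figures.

40.1 m/s

Coriolis parameter at 52°S:
f = 2Ω sin φ = 2 × 7.29×10⁻⁵ × sin 52° = 1.15×10⁻⁴ s⁻¹
Pressure gradient: |∂P/∂n| = 1300 Pa / 291000 m = 4.47×10⁻³ Pa/m
Geostrophic balance (pressure-gradient force = Coriolis force):
V_g = (1/(fρ)) |∂P/∂n| = 4.47×10⁻³ / (1.15×10⁻⁴ × 0.970) = 40.1 m/s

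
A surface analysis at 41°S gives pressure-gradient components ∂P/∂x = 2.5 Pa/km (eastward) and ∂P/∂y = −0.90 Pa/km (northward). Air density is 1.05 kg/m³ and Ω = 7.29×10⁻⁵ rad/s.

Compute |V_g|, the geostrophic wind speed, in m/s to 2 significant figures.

Coriolis parameter at 41°S:
f = 2Ω sin φ = 2 × 7.29×10⁻⁵ × sin 41° = 9.57×10⁻⁵ s⁻¹
In the Southern Hemisphere f is negative: f = −9.57×10⁻⁵ s⁻¹.
Component geostrophic relations (x east, y north):
u_g = −(1/(fρ)) ∂P/∂y,  v_g = (1/(fρ)) ∂P/∂x
u_g = −(−0.90×10⁻³)/(−9.57×10⁻⁵ × 1.05) = −8.96 m/s;  v_g = (2.5×10⁻³)/(−9.57×10⁻⁵ × 1.05) = −24.9 m/s
|V_g| = √(u_g² + v_g²) = 26.5 m/s

26 m/s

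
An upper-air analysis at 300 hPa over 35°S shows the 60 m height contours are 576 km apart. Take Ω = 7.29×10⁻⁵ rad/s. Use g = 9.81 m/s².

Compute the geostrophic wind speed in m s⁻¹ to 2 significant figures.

12 m s⁻¹

Coriolis parameter at 35°S:
f = 2Ω sin φ = 2 × 7.29×10⁻⁵ × sin 35° = 8.36×10⁻⁵ s⁻¹
Height gradient: |∂Z/∂n| = 60 m / 576000 m = 1.04×10⁻⁴
On a pressure surface, geostrophic balance gives V_g = (g/f)|∂Z/∂n|:
V_g = 9.81 × 1.04×10⁻⁴ / 8.36×10⁻⁵ = 12.2 m/s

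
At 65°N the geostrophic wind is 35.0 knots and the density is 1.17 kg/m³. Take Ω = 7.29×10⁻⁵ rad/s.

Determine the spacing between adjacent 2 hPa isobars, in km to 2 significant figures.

72 km

Coriolis parameter at 65°N:
f = 2Ω sin φ = 2 × 7.29×10⁻⁵ × sin 65° = 1.32×10⁻⁴ s⁻¹
Wind speed in SI: 35.0 knots = 18.0 m/s
Geostrophic balance rearranged: |∂P/∂n| = f ρ V_g
|∂P/∂n| = 1.32×10⁻⁴ × 1.17 × 18.0 = 2.78×10⁻³ Pa/m
Isobar spacing: Δn = ΔP/|∂P/∂n| = 200 Pa / 2.78×10⁻³ Pa/m = 71846 m ≈ 72 km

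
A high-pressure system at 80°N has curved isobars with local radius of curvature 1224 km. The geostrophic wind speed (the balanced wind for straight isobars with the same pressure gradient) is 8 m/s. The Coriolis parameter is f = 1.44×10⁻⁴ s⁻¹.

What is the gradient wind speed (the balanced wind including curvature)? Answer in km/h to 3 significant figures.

Around a high, pressure-gradient force acts outward with centrifugal, so Coriolis balances both:
fV = (1/ρ)|∂P/∂n| + V²/R  →  V² − fR·V + fR·V_g = 0
With fR = 1.44×10⁻⁴ × 1224×10³ m = 176 m/s:
V = [fR − √((fR)² − 4 fR V_g)]/2 = [176 − √(176² − 4×176×8)]/2 = 8.4 m/s
Supergeostrophic (V > V_g = 8 m/s), as expected around a high.
Converting: 8.4 m/s × 3.6 = 30.2 km/h

30.2 km/h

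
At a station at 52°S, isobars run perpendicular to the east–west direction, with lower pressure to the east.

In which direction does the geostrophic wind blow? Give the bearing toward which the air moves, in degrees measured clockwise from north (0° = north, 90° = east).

The pressure-gradient force points toward the east (bearing 090°).
Geostrophic balance: in the Southern Hemisphere the Coriolis force deflects motion to the left, so the geostrophic wind blows 90° to the left of the pressure-gradient force (low pressure on the right).
Rotating 090° by 90° counterclockwise gives 000° — the wind blows toward the north.

000°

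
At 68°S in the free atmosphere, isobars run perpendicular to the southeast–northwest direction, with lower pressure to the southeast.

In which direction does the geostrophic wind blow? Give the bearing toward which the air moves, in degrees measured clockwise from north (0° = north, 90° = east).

045°

The pressure-gradient force points toward the southeast (bearing 135°).
Geostrophic balance: in the Southern Hemisphere the Coriolis force deflects motion to the left, so the geostrophic wind blows 90° to the left of the pressure-gradient force (low pressure on the right).
Rotating 135° by 90° counterclockwise gives 045° — the wind blows toward the northeast.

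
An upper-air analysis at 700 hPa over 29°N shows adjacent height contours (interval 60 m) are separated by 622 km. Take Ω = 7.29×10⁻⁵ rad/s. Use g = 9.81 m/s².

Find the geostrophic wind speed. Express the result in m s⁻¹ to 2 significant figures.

Coriolis parameter at 29°N:
f = 2Ω sin φ = 2 × 7.29×10⁻⁵ × sin 29° = 7.07×10⁻⁵ s⁻¹
Height gradient: |∂Z/∂n| = 60 m / 622000 m = 9.65×10⁻⁵
On a pressure surface, geostrophic balance gives V_g = (g/f)|∂Z/∂n|:
V_g = 9.81 × 9.65×10⁻⁵ / 7.07×10⁻⁵ = 13.4 m/s

13 m s⁻¹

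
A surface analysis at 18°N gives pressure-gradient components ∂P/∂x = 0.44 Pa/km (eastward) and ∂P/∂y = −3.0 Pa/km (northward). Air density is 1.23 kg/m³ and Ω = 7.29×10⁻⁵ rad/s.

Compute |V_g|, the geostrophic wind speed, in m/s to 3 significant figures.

Coriolis parameter at 18°N:
f = 2Ω sin φ = 2 × 7.29×10⁻⁵ × sin 18° = 4.51×10⁻⁵ s⁻¹
Component geostrophic relations (x east, y north):
u_g = −(1/(fρ)) ∂P/∂y,  v_g = (1/(fρ)) ∂P/∂x
u_g = −(−3.0×10⁻³)/(4.51×10⁻⁵ × 1.23) = 54.1 m/s;  v_g = (0.44×10⁻³)/(4.51×10⁻⁵ × 1.23) = 7.94 m/s
|V_g| = √(u_g² + v_g²) = 54.7 m/s

54.7 m/s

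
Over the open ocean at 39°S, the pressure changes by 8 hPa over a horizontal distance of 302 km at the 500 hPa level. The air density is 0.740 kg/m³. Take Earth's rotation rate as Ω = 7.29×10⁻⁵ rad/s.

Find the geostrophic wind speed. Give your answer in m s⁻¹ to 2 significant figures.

Coriolis parameter at 39°S:
f = 2Ω sin φ = 2 × 7.29×10⁻⁵ × sin 39° = 9.18×10⁻⁵ s⁻¹
Pressure gradient: |∂P/∂n| = 800 Pa / 302000 m = 2.65×10⁻³ Pa/m
Geostrophic balance (pressure-gradient force = Coriolis force):
V_g = (1/(fρ)) |∂P/∂n| = 2.65×10⁻³ / (9.18×10⁻⁵ × 0.740) = 39.0 m/s

39 m s⁻¹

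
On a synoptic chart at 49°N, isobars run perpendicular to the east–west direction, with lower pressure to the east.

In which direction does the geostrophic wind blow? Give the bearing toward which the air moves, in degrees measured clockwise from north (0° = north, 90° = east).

180°

The pressure-gradient force points toward the east (bearing 090°).
Geostrophic balance: in the Northern Hemisphere the Coriolis force deflects motion to the right, so the geostrophic wind blows 90° to the right of the pressure-gradient force (low pressure on the left).
Rotating 090° by 90° clockwise gives 180° — the wind blows toward the south.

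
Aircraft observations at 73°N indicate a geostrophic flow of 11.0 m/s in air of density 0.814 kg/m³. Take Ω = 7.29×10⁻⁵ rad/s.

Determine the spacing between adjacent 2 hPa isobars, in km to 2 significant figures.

160 km

Coriolis parameter at 73°N:
f = 2Ω sin φ = 2 × 7.29×10⁻⁵ × sin 73° = 1.39×10⁻⁴ s⁻¹
Geostrophic balance rearranged: |∂P/∂n| = f ρ V_g
|∂P/∂n| = 1.39×10⁻⁴ × 0.814 × 11.0 = 1.25×10⁻³ Pa/m
Isobar spacing: Δn = ΔP/|∂P/∂n| = 200 Pa / 1.25×10⁻³ Pa/m = 160199 m ≈ 160 km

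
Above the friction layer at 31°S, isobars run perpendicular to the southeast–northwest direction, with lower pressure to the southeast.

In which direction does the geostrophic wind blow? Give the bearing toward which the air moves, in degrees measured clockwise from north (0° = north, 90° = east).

The pressure-gradient force points toward the southeast (bearing 135°).
Geostrophic balance: in the Southern Hemisphere the Coriolis force deflects motion to the left, so the geostrophic wind blows 90° to the left of the pressure-gradient force (low pressure on the right).
Rotating 135° by 90° counterclockwise gives 045° — the wind blows toward the northeast.

045°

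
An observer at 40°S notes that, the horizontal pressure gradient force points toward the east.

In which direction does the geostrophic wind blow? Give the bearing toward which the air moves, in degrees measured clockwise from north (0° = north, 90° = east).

000°

The pressure-gradient force points toward the east (bearing 090°).
Geostrophic balance: in the Southern Hemisphere the Coriolis force deflects motion to the left, so the geostrophic wind blows 90° to the left of the pressure-gradient force (low pressure on the right).
Rotating 090° by 90° counterclockwise gives 000° — the wind blows toward the north.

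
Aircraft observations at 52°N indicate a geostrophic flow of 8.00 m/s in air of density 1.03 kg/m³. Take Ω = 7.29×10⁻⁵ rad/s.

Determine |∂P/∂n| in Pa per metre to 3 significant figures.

9.47×10⁻⁴ Pa/m

Coriolis parameter at 52°N:
f = 2Ω sin φ = 2 × 7.29×10⁻⁵ × sin 52° = 1.15×10⁻⁴ s⁻¹
Geostrophic balance rearranged: |∂P/∂n| = f ρ V_g
|∂P/∂n| = 1.15×10⁻⁴ × 1.03 × 8.00 = 9.47×10⁻⁴ Pa/m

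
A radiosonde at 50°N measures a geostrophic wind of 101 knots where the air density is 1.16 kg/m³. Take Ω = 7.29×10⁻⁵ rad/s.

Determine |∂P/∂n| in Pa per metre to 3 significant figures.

6.73×10⁻³ Pa/m

Coriolis parameter at 50°N:
f = 2Ω sin φ = 2 × 7.29×10⁻⁵ × sin 50° = 1.12×10⁻⁴ s⁻¹
Wind speed in SI: 101 knots = 52.0 m/s
Geostrophic balance rearranged: |∂P/∂n| = f ρ V_g
|∂P/∂n| = 1.12×10⁻⁴ × 1.16 × 52.0 = 6.73×10⁻³ Pa/m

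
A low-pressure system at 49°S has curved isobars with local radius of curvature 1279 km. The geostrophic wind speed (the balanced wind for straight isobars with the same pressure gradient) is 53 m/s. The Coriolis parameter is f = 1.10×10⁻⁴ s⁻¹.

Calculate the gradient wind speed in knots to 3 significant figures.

Around a low, centrifugal force acts outward with Coriolis, so pressure-gradient force balances both:
(1/ρ)|∂P/∂n| = fV + V²/R  →  V² + fR·V − fR·V_g = 0
With fR = 1.10×10⁻⁴ × 1279×10³ m = 141 m/s:
V = [−fR + √((fR)² + 4 fR V_g)]/2 = [−141 + √(141² + 4×141×53)]/2 = 41 m/s
Subgeostrophic (V < V_g = 53 m/s), as expected around a low.
Converting: 41 m/s × 1.944 = 79.8 knots

79.8 knots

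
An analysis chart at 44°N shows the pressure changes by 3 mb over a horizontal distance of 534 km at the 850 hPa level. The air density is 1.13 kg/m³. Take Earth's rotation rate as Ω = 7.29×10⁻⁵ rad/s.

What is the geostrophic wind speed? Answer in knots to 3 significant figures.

9.54 knots

Coriolis parameter at 44°N:
f = 2Ω sin φ = 2 × 7.29×10⁻⁵ × sin 44° = 1.01×10⁻⁴ s⁻¹
Pressure gradient: |∂P/∂n| = 300 Pa / 534000 m = 5.62×10⁻⁴ Pa/m
Geostrophic balance (pressure-gradient force = Coriolis force):
V_g = (1/(fρ)) |∂P/∂n| = 5.62×10⁻⁴ / (1.01×10⁻⁴ × 1.13) = 4.91 m/s
Converting: 4.91 m/s × 1.944 = 9.54 knots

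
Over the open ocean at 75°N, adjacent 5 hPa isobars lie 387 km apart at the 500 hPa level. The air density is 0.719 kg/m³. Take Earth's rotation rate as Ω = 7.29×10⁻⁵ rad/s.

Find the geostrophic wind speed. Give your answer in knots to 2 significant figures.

25 knots

Coriolis parameter at 75°N:
f = 2Ω sin φ = 2 × 7.29×10⁻⁵ × sin 75° = 1.41×10⁻⁴ s⁻¹
Pressure gradient: |∂P/∂n| = 500 Pa / 387000 m = 1.29×10⁻³ Pa/m
Geostrophic balance (pressure-gradient force = Coriolis force):
V_g = (1/(fρ)) |∂P/∂n| = 1.29×10⁻³ / (1.41×10⁻⁴ × 0.719) = 12.8 m/s
Converting: 12.8 m/s × 1.944 = 25 knots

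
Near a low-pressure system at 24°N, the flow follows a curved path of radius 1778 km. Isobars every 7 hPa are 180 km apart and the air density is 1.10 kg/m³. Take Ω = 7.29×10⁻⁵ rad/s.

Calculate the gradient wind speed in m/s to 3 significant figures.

Coriolis parameter at 24°N:
f = 2Ω sin φ = 2 × 7.29×10⁻⁵ × sin 24° = 5.93×10⁻⁵ s⁻¹
Pressure gradient: |∂P/∂n| = 700 Pa / 180000 m = 3.89×10⁻³ Pa/m
Geostrophic speed: V_g = |∂P/∂n|/(fρ) = 3.89×10⁻³/(5.93×10⁻⁵ × 1.10) = 59.6 m/s
Around a low, centrifugal force acts outward with Coriolis, so pressure-gradient force balances both:
(1/ρ)|∂P/∂n| = fV + V²/R  →  V² + fR·V − fR·V_g = 0
With fR = 5.93×10⁻⁵ × 1778×10³ m = 105 m/s:
V = [−fR + √((fR)² + 4 fR V_g)]/2 = [−105 + √(105² + 4×105×59.6)]/2 = 42.5 m/s
Subgeostrophic (V < V_g = 59.6 m/s), as expected around a low.

42.5 m/s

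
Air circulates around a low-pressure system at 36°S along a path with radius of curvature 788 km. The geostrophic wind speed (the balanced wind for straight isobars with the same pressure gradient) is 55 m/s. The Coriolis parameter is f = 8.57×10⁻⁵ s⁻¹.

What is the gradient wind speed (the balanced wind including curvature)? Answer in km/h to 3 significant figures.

Around a low, centrifugal force acts outward with Coriolis, so pressure-gradient force balances both:
(1/ρ)|∂P/∂n| = fV + V²/R  →  V² + fR·V − fR·V_g = 0
With fR = 8.57×10⁻⁵ × 788×10³ m = 67.5 m/s:
V = [−fR + √((fR)² + 4 fR V_g)]/2 = [−67.5 + √(67.5² + 4×67.5×55)]/2 = 35.9 m/s
Subgeostrophic (V < V_g = 55 m/s), as expected around a low.
Converting: 35.9 m/s × 3.6 = 129 km/h

129 km/h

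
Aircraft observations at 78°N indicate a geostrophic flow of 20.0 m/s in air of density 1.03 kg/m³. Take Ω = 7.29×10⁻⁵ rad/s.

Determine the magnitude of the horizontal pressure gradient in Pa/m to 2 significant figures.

2.9×10⁻³ Pa/m

Coriolis parameter at 78°N:
f = 2Ω sin φ = 2 × 7.29×10⁻⁵ × sin 78° = 1.43×10⁻⁴ s⁻¹
Geostrophic balance rearranged: |∂P/∂n| = f ρ V_g
|∂P/∂n| = 1.43×10⁻⁴ × 1.03 × 20.0 = 2.94×10⁻³ Pa/m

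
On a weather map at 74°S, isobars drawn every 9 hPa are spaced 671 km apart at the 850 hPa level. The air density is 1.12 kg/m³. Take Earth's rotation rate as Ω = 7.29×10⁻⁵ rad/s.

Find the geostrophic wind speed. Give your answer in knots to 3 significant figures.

16.6 knots

Coriolis parameter at 74°S:
f = 2Ω sin φ = 2 × 7.29×10⁻⁵ × sin 74° = 1.40×10⁻⁴ s⁻¹
Pressure gradient: |∂P/∂n| = 900 Pa / 671000 m = 1.34×10⁻³ Pa/m
Geostrophic balance (pressure-gradient force = Coriolis force):
V_g = (1/(fρ)) |∂P/∂n| = 1.34×10⁻³ / (1.40×10⁻⁴ × 1.12) = 8.54 m/s
Converting: 8.54 m/s × 1.944 = 16.6 knots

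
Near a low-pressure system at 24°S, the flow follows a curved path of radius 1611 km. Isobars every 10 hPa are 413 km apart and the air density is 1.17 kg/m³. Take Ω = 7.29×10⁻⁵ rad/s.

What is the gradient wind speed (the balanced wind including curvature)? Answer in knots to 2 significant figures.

53 knots

Coriolis parameter at 24°S:
f = 2Ω sin φ = 2 × 7.29×10⁻⁵ × sin 24° = 5.93×10⁻⁵ s⁻¹
Pressure gradient: |∂P/∂n| = 1000 Pa / 413000 m = 2.42×10⁻³ Pa/m
Geostrophic speed: V_g = |∂P/∂n|/(fρ) = 2.42×10⁻³/(5.93×10⁻⁵ × 1.17) = 34.9 m/s
Around a low, centrifugal force acts outward with Coriolis, so pressure-gradient force balances both:
(1/ρ)|∂P/∂n| = fV + V²/R  →  V² + fR·V − fR·V_g = 0
With fR = 5.93×10⁻⁵ × 1611×10³ m = 95.5 m/s:
V = [−fR + √((fR)² + 4 fR V_g)]/2 = [−95.5 + √(95.5² + 4×95.5×34.9)]/2 = 27.2 m/s
Subgeostrophic (V < V_g = 34.9 m/s), as expected around a low.
Converting: 27.2 m/s × 1.944 = 53 knots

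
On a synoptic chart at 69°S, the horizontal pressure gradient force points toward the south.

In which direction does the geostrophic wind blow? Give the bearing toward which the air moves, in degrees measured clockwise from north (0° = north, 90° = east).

090°

The pressure-gradient force points toward the south (bearing 180°).
Geostrophic balance: in the Southern Hemisphere the Coriolis force deflects motion to the left, so the geostrophic wind blows 90° to the left of the pressure-gradient force (low pressure on the right).
Rotating 180° by 90° counterclockwise gives 090° — the wind blows toward the east.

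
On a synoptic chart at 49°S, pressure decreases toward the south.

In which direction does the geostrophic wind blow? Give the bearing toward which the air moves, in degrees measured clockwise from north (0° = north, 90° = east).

090°

The pressure-gradient force points toward the south (bearing 180°).
Geostrophic balance: in the Southern Hemisphere the Coriolis force deflects motion to the left, so the geostrophic wind blows 90° to the left of the pressure-gradient force (low pressure on the right).
Rotating 180° by 90° counterclockwise gives 090° — the wind blows toward the east.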